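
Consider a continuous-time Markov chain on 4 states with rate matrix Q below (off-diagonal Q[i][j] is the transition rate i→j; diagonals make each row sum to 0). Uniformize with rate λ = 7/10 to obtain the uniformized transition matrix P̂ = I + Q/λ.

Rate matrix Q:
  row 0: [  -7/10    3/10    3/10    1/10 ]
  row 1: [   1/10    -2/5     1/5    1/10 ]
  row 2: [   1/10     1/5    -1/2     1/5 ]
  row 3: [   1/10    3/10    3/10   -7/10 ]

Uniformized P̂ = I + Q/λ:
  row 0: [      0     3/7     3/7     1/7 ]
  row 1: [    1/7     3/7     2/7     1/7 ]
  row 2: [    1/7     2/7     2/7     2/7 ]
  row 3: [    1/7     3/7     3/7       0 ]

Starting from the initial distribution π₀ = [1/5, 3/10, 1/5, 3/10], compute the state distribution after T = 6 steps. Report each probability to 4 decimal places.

π = [0.1250, 0.3818, 0.3273, 0.1659]

t=0: π = [0.2000, 0.3000, 0.2000, 0.3000]
t=1: π = [0.1143, 0.4000, 0.3571, 0.1286]
t=2: π = [0.1265, 0.3776, 0.3204, 0.1755]
t=3: π = [0.1248, 0.3828, 0.3289, 0.1636]
t=4: π = [0.1250, 0.3816, 0.3269, 0.1665]
t=5: π = [0.1250, 0.3819, 0.3274, 0.1658]
t=6: π = [0.1250, 0.3818, 0.3273, 0.1659]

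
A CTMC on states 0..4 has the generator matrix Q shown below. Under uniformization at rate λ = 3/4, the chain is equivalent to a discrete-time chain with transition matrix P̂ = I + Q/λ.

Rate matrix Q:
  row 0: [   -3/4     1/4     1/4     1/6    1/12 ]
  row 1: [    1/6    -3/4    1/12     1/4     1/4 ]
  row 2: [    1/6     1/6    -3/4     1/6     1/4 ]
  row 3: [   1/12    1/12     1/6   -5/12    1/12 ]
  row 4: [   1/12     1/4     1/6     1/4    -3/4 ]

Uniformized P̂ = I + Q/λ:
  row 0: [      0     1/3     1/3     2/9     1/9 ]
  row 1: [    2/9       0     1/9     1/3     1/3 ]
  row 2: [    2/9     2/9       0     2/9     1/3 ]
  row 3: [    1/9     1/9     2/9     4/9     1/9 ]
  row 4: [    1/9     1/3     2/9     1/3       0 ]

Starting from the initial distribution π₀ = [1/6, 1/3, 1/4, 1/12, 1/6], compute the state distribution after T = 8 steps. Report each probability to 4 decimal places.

π = [0.1357, 0.1793, 0.1779, 0.3358, 0.1713]

t=0: π = [0.1667, 0.3333, 0.2500, 0.0833, 0.1667]
t=1: π = [0.1574, 0.1759, 0.1481, 0.2963, 0.2222]
t=2: π = [0.1296, 0.1924, 0.1872, 0.3323, 0.1584]
t=3: π = [0.1389, 0.1746, 0.1736, 0.3350, 0.1779]
t=4: π = [0.1344, 0.1814, 0.1797, 0.3358, 0.1687]
t=5: π = [0.1363, 0.1783, 0.1771, 0.3358, 0.1726]
t=6: π = [0.1354, 0.1796, 0.1782, 0.3358, 0.1709]
t=7: π = [0.1358, 0.1790, 0.1777, 0.3358, 0.1716]
t=8: π = [0.1357, 0.1793, 0.1779, 0.3358, 0.1713]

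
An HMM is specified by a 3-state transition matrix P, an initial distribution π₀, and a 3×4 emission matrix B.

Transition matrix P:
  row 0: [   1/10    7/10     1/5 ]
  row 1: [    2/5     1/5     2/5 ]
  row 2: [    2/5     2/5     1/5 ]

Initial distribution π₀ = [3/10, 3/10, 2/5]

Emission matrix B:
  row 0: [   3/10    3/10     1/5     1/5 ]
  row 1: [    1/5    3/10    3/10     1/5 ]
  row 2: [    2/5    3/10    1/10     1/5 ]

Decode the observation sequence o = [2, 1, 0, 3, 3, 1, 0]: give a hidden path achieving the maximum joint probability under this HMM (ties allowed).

t=0: δ = [6.000e-02, 9.000e-02, 4.000e-02]  (obs o_0=2)
t=1: δ = [1.080e-02, 1.260e-02, 1.080e-02]  ψ = [1, 0, 1]  (obs o_1=1)
t=2: δ = [1.512e-03, 1.512e-03, 2.016e-03]  ψ = [1, 0, 1]  (obs o_2=0)
t=3: δ = [1.613e-04, 2.117e-04, 1.210e-04]  ψ = [2, 0, 1]  (obs o_3=3)
t=4: δ = [1.693e-05, 2.258e-05, 1.693e-05]  ψ = [1, 0, 1]  (obs o_4=3)
t=5: δ = [2.710e-06, 3.556e-06, 2.710e-06]  ψ = [1, 0, 1]  (obs o_5=1)
t=6: δ = [4.267e-07, 3.793e-07, 5.690e-07]  ψ = [1, 0, 1]  (obs o_6=0)
backtrack: best end state = 2; path = [0, 1, 0, 1, 0, 1, 2]

path = [0, 1, 0, 1, 0, 1, 2]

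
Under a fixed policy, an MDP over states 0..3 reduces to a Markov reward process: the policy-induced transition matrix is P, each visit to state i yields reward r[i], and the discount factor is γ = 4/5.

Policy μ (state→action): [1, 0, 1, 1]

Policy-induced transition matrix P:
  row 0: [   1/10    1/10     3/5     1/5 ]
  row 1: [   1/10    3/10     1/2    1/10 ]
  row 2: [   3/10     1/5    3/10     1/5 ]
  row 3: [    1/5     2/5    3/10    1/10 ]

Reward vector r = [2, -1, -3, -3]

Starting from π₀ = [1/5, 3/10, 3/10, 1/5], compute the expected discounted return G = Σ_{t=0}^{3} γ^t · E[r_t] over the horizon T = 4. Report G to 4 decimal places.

t=0: π = [0.2000, 0.3000, 0.3000, 0.2000], E[r] = -1.4000, γ^t·E[r] = -1.400000, running G = -1.400000
t=1: π = [0.1800, 0.2500, 0.4200, 0.1500], E[r] = -1.6000, γ^t·E[r] = -1.280000, running G = -2.680000
t=2: π = [0.1990, 0.2370, 0.4040, 0.1600], E[r] = -1.5310, γ^t·E[r] = -0.979840, running G = -3.659840
t=3: π = [0.1968, 0.2358, 0.4071, 0.1603], E[r] = -1.5444, γ^t·E[r] = -0.790733, running G = -4.450573

G = -4.4506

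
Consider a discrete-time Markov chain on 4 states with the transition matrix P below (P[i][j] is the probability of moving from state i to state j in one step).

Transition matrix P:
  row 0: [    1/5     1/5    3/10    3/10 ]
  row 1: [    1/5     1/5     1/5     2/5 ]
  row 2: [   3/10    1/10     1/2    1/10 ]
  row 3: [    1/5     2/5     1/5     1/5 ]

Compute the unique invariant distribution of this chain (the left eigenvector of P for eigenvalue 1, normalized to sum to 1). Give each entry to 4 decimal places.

Balance equations π_j = Σ_i π_i·P[i][j]:
  π_0 = 1/5·π_0 + 1/5·π_1 + 3/10·π_2 + 1/5·π_3
  π_1 = 1/5·π_0 + 1/5·π_1 + 1/10·π_2 + 2/5·π_3
  π_2 = 3/10·π_0 + 1/5·π_1 + 1/2·π_2 + 1/5·π_3
  normalize: π_0 + π_1 + π_2 + π_3 = 1
Solving the linear system gives exactly π = [16/69, 89/414, 22/69, 97/414].

π = [0.2319, 0.2150, 0.3188, 0.2343]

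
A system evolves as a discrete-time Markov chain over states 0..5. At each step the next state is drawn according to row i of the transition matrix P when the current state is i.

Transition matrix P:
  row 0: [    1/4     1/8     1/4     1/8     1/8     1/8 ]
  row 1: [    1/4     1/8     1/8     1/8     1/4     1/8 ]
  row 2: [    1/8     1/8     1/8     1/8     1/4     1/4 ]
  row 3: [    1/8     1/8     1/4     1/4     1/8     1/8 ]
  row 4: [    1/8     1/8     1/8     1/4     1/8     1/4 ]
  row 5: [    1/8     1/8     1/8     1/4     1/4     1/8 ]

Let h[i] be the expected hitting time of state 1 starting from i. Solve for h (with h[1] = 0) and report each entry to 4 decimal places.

h = [8.0000, 0.0000, 8.0000, 8.0000, 8.0000, 8.0000]

First-step conditioning: h[1] = 0; for i ≠ 1, h[i] = 1 + Σ_k P[i][k]·h[k].
  h[0] = 1 + 1/4·h[0] + 1/4·h[2] + 1/8·h[3] + 1/8·h[4] + 1/8·h[5]
  h[2] = 1 + 1/8·h[0] + 1/8·h[2] + 1/8·h[3] + 1/4·h[4] + 1/4·h[5]
  h[3] = 1 + 1/8·h[0] + 1/4·h[2] + 1/4·h[3] + 1/8·h[4] + 1/8·h[5]
  h[4] = 1 + 1/8·h[0] + 1/8·h[2] + 1/4·h[3] + 1/8·h[4] + 1/4·h[5]
  h[5] = 1 + 1/8·h[0] + 1/8·h[2] + 1/4·h[3] + 1/4·h[4] + 1/8·h[5]
Solving the 5×5 linear system over states ≠ 1 gives exactly h = [8, 0, 8, 8, 8, 8] (h[1] = 0 is the target).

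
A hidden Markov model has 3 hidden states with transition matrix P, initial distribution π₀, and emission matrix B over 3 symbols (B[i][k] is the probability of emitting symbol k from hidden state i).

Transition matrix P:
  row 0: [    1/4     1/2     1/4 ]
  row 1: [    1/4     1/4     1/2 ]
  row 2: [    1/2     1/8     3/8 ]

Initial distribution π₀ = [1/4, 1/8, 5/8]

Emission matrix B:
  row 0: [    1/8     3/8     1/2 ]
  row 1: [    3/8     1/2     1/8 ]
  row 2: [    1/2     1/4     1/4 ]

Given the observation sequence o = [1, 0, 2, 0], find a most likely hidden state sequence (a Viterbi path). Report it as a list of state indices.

t=0: δ = [9.375e-02, 6.250e-02, 1.562e-01]  (obs o_0=1)
t=1: δ = [9.766e-03, 1.758e-02, 2.930e-02]  ψ = [2, 0, 2]  (obs o_1=0)
t=2: δ = [7.324e-03, 6.104e-04, 2.747e-03]  ψ = [2, 0, 2]  (obs o_2=2)
t=3: δ = [2.289e-04, 1.373e-03, 9.155e-04]  ψ = [0, 0, 0]  (obs o_3=0)
backtrack: best end state = 1; path = [2, 2, 0, 1]

path = [2, 2, 0, 1]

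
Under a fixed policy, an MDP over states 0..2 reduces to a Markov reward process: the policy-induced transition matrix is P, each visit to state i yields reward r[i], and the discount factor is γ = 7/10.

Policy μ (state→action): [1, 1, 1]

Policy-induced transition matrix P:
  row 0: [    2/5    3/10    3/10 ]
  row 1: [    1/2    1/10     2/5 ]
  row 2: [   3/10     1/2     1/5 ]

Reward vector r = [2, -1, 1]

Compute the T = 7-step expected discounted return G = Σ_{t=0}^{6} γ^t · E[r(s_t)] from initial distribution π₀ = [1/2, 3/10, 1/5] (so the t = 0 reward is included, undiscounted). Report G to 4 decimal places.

G = 2.5760

t=0: π = [0.5000, 0.3000, 0.2000], E[r] = 0.9000, γ^t·E[r] = 0.900000, running G = 0.900000
t=1: π = [0.4100, 0.2800, 0.3100], E[r] = 0.8500, γ^t·E[r] = 0.595000, running G = 1.495000
t=2: π = [0.3970, 0.3060, 0.2970], E[r] = 0.7850, γ^t·E[r] = 0.384650, running G = 1.879650
t=3: π = [0.4009, 0.2982, 0.3009], E[r] = 0.8045, γ^t·E[r] = 0.275944, running G = 2.155594
t=4: π = [0.3997, 0.3005, 0.2997], E[r] = 0.7987, γ^t·E[r] = 0.191756, running G = 2.347349
t=5: π = [0.4001, 0.2998, 0.3001], E[r] = 0.8004, γ^t·E[r] = 0.134524, running G = 2.481873
t=6: π = [0.4000, 0.3000, 0.3000], E[r] = 0.7999, γ^t·E[r] = 0.094105, running G = 2.575978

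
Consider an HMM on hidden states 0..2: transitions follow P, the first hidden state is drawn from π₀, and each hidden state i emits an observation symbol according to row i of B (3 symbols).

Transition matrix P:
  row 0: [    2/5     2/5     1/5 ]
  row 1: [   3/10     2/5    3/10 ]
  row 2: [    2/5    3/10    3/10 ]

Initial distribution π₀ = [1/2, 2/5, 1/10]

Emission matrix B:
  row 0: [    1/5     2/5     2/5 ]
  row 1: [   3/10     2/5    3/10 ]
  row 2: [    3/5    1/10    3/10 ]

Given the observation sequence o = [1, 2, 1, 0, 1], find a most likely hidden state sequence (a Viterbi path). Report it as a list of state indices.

t=0: δ = [2.000e-01, 1.600e-01, 1.000e-02]  (obs o_0=1)
t=1: δ = [3.200e-02, 2.400e-02, 1.440e-02]  ψ = [0, 0, 1]  (obs o_1=2)
t=2: δ = [5.120e-03, 5.120e-03, 7.200e-04]  ψ = [0, 0, 1]  (obs o_2=1)
t=3: δ = [4.096e-04, 6.144e-04, 9.216e-04]  ψ = [0, 0, 1]  (obs o_3=0)
t=4: δ = [1.475e-04, 1.106e-04, 2.765e-05]  ψ = [2, 2, 2]  (obs o_4=1)
backtrack: best end state = 0; path = [0, 0, 1, 2, 0]

path = [0, 0, 1, 2, 0]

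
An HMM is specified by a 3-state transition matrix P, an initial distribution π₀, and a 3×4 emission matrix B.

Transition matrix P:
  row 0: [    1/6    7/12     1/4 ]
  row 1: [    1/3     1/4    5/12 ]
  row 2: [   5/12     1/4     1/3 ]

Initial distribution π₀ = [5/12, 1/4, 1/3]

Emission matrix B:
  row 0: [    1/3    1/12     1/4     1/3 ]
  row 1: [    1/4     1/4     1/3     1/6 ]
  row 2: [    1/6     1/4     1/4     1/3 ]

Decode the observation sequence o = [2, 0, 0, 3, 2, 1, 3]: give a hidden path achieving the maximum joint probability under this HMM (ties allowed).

t=0: δ = [1.042e-01, 8.333e-02, 8.333e-02]  (obs o_0=2)
t=1: δ = [1.157e-02, 1.519e-02, 5.787e-03]  ψ = [2, 0, 1]  (obs o_1=0)
t=2: δ = [1.688e-03, 1.688e-03, 1.055e-03]  ψ = [1, 0, 1]  (obs o_2=0)
t=3: δ = [1.875e-04, 1.641e-04, 2.344e-04]  ψ = [1, 0, 1]  (obs o_3=3)
t=4: δ = [2.442e-05, 3.647e-05, 1.954e-05]  ψ = [2, 0, 2]  (obs o_4=2)
t=5: δ = [1.013e-06, 3.561e-06, 3.799e-06]  ψ = [1, 0, 1]  (obs o_5=1)
t=6: δ = [5.276e-07, 1.583e-07, 4.946e-07]  ψ = [2, 2, 1]  (obs o_6=3)
backtrack: best end state = 0; path = [2, 0, 1, 0, 1, 2, 0]

path = [2, 0, 1, 0, 1, 2, 0]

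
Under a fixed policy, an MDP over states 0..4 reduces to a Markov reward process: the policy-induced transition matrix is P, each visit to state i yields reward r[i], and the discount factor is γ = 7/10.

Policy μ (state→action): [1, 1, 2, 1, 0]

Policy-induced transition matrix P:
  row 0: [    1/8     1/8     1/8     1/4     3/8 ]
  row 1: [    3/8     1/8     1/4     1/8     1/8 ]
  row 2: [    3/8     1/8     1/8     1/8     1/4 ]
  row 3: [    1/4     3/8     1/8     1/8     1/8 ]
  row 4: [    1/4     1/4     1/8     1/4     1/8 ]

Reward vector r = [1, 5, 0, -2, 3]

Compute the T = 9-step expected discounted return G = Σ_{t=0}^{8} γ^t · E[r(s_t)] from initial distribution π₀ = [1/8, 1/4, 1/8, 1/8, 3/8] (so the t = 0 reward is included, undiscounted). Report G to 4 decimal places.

t=0: π = [0.1250, 0.2500, 0.1250, 0.1250, 0.3750], E[r] = 2.2500, γ^t·E[r] = 2.250000, running G = 2.250000
t=1: π = [0.2813, 0.2031, 0.1563, 0.1875, 0.1719], E[r] = 1.4375, γ^t·E[r] = 1.006250, running G = 3.256250
t=2: π = [0.2598, 0.1934, 0.1504, 0.1816, 0.2148], E[r] = 1.5078, γ^t·E[r] = 0.738828, running G = 3.995078
t=3: π = [0.2605, 0.1973, 0.1492, 0.1843, 0.2087], E[r] = 1.5044, γ^t·E[r] = 0.516007, running G = 4.511085
t=4: π = [0.2607, 0.1972, 0.1497, 0.1837, 0.2088], E[r] = 1.5056, γ^t·E[r] = 0.361498, running G = 4.872584
t=5: π = [0.2608, 0.1970, 0.1496, 0.1837, 0.2089], E[r] = 1.5051, γ^t·E[r] = 0.252964, running G = 5.125548
t=6: π = [0.2607, 0.1970, 0.1496, 0.1837, 0.2089], E[r] = 1.5052, γ^t·E[r] = 0.177083, running G = 5.302631
t=7: π = [0.2607, 0.1970, 0.1496, 0.1837, 0.2089], E[r] = 1.5052, γ^t·E[r] = 0.123959, running G = 5.426590
t=8: π = [0.2607, 0.1970, 0.1496, 0.1837, 0.2089], E[r] = 1.5052, γ^t·E[r] = 0.086771, running G = 5.513361

G = 5.5134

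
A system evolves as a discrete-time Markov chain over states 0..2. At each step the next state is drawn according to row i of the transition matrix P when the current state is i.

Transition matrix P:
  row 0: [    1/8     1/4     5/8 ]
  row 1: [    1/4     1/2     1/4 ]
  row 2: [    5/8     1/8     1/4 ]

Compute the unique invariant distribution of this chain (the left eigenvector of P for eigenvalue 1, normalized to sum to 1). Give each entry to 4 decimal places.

π = [0.3492, 0.2698, 0.3810]

Balance equations π_j = Σ_i π_i·P[i][j]:
  π_0 = 1/8·π_0 + 1/4·π_1 + 5/8·π_2
  π_1 = 1/4·π_0 + 1/2·π_1 + 1/8·π_2
  normalize: π_0 + π_1 + π_2 = 1
Solving the linear system gives exactly π = [22/63, 17/63, 8/21].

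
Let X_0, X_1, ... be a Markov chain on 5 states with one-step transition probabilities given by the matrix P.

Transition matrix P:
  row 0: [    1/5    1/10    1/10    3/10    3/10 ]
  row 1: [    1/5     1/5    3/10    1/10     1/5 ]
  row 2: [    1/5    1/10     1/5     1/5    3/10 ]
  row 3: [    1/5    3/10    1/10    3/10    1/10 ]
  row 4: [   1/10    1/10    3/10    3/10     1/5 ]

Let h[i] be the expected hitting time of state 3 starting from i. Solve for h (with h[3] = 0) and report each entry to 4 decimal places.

First-step conditioning: h[3] = 0; for i ≠ 3, h[i] = 1 + Σ_k P[i][k]·h[k].
  h[0] = 1 + 1/5·h[0] + 1/10·h[1] + 1/10·h[2] + 3/10·h[4]
  h[1] = 1 + 1/5·h[0] + 1/5·h[1] + 3/10·h[2] + 1/5·h[4]
  h[2] = 1 + 1/5·h[0] + 1/10·h[1] + 1/5·h[2] + 3/10·h[4]
  h[4] = 1 + 1/10·h[0] + 1/10·h[1] + 3/10·h[2] + 1/5·h[4]
Solving the 4×4 linear system over states ≠ 3 gives exactly h = [4455/1151, 5545/1151, 4950/1151, 0, 4545/1151] (h[3] = 0 is the target).

h = [3.8705, 4.8175, 4.3006, 0.0000, 3.9487]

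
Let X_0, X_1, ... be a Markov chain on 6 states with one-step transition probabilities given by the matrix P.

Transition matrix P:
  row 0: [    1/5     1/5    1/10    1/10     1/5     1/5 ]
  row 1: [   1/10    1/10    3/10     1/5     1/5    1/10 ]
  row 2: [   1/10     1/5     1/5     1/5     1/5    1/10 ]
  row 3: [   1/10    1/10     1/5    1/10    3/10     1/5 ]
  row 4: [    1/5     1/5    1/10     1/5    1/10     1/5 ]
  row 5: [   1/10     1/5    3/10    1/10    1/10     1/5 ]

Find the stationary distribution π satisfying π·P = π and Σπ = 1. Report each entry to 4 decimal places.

Balance equations π_j = Σ_i π_i·P[i][j]:
  π_0 = 1/5·π_0 + 1/10·π_1 + 1/10·π_2 + 1/10·π_3 + 1/5·π_4 + 1/10·π_5
  π_1 = 1/5·π_0 + 1/10·π_1 + 1/5·π_2 + 1/10·π_3 + 1/5·π_4 + 1/5·π_5
  π_2 = 1/10·π_0 + 3/10·π_1 + 1/5·π_2 + 1/5·π_3 + 1/10·π_4 + 3/10·π_5
  π_3 = 1/10·π_0 + 1/5·π_1 + 1/5·π_2 + 1/10·π_3 + 1/5·π_4 + 1/10·π_5
  π_4 = 1/5·π_0 + 1/5·π_1 + 1/5·π_2 + 3/10·π_3 + 1/10·π_4 + 1/10·π_5
  normalize: π_0 + π_1 + π_2 + π_3 + π_4 + π_5 = 1
Solving the linear system gives exactly π = [329/2507, 18501/110308, 22265/110308, 1555/10028, 454/2507, 15/92].

π = [0.1312, 0.1677, 0.2018, 0.1551, 0.1811, 0.1630]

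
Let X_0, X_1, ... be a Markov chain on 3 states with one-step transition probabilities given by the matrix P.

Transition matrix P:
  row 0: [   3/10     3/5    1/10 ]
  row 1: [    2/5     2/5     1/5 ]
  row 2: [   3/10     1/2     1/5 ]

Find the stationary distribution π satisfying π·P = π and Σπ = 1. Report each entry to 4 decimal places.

π = [0.3486, 0.4862, 0.1651]

Balance equations π_j = Σ_i π_i·P[i][j]:
  π_0 = 3/10·π_0 + 2/5·π_1 + 3/10·π_2
  π_1 = 3/5·π_0 + 2/5·π_1 + 1/2·π_2
  normalize: π_0 + π_1 + π_2 = 1
Solving the linear system gives exactly π = [38/109, 53/109, 18/109].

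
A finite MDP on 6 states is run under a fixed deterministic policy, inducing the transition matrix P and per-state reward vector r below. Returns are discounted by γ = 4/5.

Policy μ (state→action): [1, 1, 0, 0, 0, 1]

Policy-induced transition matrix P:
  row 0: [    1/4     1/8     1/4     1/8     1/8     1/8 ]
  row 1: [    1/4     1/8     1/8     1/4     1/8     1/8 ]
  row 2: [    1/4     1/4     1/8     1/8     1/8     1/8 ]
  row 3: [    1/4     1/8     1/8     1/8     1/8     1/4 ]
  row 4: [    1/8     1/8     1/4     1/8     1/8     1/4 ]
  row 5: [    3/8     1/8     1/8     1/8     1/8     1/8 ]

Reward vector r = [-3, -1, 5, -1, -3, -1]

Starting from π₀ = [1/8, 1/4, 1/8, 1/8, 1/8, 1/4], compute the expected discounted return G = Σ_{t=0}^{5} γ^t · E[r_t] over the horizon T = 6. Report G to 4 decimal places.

G = -2.7872

t=0: π = [0.1250, 0.2500, 0.1250, 0.1250, 0.1250, 0.2500], E[r] = -0.7500, γ^t·E[r] = -0.750000, running G = -0.750000
t=1: π = [0.2656, 0.1406, 0.1563, 0.1563, 0.1250, 0.1563], E[r] = -0.8438, γ^t·E[r] = -0.675000, running G = -1.425000
t=2: π = [0.2539, 0.1445, 0.1738, 0.1426, 0.1250, 0.1602], E[r] = -0.7148, γ^t·E[r] = -0.457500, running G = -1.882500
t=3: π = [0.2544, 0.1467, 0.1724, 0.1431, 0.1250, 0.1584], E[r] = -0.7246, γ^t·E[r] = -0.371000, running G = -2.253500
t=4: π = [0.2542, 0.1465, 0.1724, 0.1433, 0.1250, 0.1585], E[r] = -0.7238, γ^t·E[r] = -0.296475, running G = -2.549975
t=5: π = [0.2542, 0.1466, 0.1724, 0.1433, 0.1250, 0.1585], E[r] = -0.7240, γ^t·E[r] = -0.237238, running G = -2.787213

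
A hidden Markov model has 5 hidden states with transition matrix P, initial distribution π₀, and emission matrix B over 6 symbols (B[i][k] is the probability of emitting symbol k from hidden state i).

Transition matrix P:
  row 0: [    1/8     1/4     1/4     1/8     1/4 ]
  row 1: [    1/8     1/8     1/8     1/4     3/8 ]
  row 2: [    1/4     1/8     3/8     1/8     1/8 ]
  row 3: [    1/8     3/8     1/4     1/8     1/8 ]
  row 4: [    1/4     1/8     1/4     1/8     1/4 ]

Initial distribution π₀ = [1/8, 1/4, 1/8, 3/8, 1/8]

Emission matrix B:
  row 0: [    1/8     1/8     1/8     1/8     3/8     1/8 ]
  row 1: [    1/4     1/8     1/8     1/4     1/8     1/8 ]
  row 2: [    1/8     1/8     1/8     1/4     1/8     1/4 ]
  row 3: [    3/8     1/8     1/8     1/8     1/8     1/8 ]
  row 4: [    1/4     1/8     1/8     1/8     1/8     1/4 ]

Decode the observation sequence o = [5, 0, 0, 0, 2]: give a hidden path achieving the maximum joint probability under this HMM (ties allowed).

t=0: δ = [1.562e-02, 3.125e-02, 3.125e-02, 4.688e-02, 3.125e-02]  (obs o_0=5)
t=1: δ = [9.766e-04, 4.395e-03, 1.465e-03, 2.930e-03, 2.930e-03]  ψ = [2, 3, 2, 1, 1]  (obs o_1=0)
t=2: δ = [9.155e-05, 2.747e-04, 9.155e-05, 4.120e-04, 4.120e-04]  ψ = [4, 3, 3, 1, 1]  (obs o_2=0)
t=3: δ = [1.287e-05, 3.862e-05, 1.287e-05, 2.575e-05, 2.575e-05]  ψ = [4, 3, 3, 1, 1]  (obs o_3=0)
t=4: δ = [8.047e-07, 1.207e-06, 8.047e-07, 1.207e-06, 1.810e-06]  ψ = [4, 3, 3, 1, 1]  (obs o_4=2)
backtrack: best end state = 4; path = [3, 1, 3, 1, 4]

path = [3, 1, 3, 1, 4]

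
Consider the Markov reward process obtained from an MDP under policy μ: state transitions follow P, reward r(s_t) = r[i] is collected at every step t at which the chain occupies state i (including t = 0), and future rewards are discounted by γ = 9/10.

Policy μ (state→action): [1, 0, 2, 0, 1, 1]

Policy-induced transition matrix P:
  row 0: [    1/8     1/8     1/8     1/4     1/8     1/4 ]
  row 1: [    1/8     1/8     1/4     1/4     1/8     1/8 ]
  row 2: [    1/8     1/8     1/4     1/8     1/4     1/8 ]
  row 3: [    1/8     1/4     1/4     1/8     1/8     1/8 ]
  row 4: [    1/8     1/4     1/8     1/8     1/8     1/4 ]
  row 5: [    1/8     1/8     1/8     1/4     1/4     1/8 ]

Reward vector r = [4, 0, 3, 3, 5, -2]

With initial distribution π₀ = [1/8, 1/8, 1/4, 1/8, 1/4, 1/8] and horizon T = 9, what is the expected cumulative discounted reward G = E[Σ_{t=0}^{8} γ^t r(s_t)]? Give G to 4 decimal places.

t=0: π = [0.1250, 0.1250, 0.2500, 0.1250, 0.2500, 0.1250], E[r] = 2.6250, γ^t·E[r] = 2.625000, running G = 2.625000
t=1: π = [0.1250, 0.1719, 0.1875, 0.1719, 0.1719, 0.1719], E[r] = 2.0938, γ^t·E[r] = 1.884375, running G = 4.509375
t=2: π = [0.1250, 0.1680, 0.1914, 0.1836, 0.1699, 0.1621], E[r] = 2.1504, γ^t·E[r] = 1.741816, running G = 6.251191
t=3: π = [0.1250, 0.1692, 0.1929, 0.1819, 0.1692, 0.1619], E[r] = 2.1465, γ^t·E[r] = 1.564787, running G = 7.815979
t=4: π = [0.1250, 0.1689, 0.1930, 0.1820, 0.1693, 0.1618], E[r] = 2.1482, γ^t·E[r] = 1.409410, running G = 9.225388
t=5: π = [0.1250, 0.1689, 0.1930, 0.1820, 0.1693, 0.1618], E[r] = 2.1480, γ^t·E[r] = 1.268356, running G = 10.493744
t=6: π = [0.1250, 0.1689, 0.1930, 0.1820, 0.1693, 0.1618], E[r] = 2.1480, γ^t·E[r] = 1.141530, running G = 11.635274
t=7: π = [0.1250, 0.1689, 0.1930, 0.1820, 0.1693, 0.1618], E[r] = 2.1480, γ^t·E[r] = 1.027375, running G = 12.662649
t=8: π = [0.1250, 0.1689, 0.1930, 0.1820, 0.1693, 0.1618], E[r] = 2.1480, γ^t·E[r] = 0.924637, running G = 13.587286

G = 13.5873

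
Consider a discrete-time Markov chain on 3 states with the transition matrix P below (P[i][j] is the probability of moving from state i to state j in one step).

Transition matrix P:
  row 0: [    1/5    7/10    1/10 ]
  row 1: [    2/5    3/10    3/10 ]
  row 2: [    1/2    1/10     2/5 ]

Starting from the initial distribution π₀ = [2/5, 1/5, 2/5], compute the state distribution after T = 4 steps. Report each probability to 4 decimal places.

π = [0.3545, 0.3909, 0.2545]

t=0: π = [0.4000, 0.2000, 0.4000]
t=1: π = [0.3600, 0.3800, 0.2600]
t=2: π = [0.3540, 0.3920, 0.2540]
t=3: π = [0.3546, 0.3908, 0.2546]
t=4: π = [0.3545, 0.3909, 0.2545]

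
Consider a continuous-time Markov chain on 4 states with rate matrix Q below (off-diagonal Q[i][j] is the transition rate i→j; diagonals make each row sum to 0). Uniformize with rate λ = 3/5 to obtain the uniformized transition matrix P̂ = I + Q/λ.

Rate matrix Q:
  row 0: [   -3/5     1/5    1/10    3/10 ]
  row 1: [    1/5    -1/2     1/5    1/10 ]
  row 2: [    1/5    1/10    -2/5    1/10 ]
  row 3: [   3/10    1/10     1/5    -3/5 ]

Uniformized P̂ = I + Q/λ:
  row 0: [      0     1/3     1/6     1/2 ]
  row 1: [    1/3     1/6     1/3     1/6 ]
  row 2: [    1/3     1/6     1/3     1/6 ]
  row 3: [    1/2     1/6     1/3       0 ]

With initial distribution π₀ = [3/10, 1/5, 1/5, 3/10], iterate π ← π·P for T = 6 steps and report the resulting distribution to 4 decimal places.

t=0: π = [0.3000, 0.2000, 0.2000, 0.3000]
t=1: π = [0.2833, 0.2167, 0.2833, 0.2167]
t=2: π = [0.2750, 0.2139, 0.2861, 0.2250]
t=3: π = [0.2792, 0.2125, 0.2875, 0.2208]
t=4: π = [0.2771, 0.2132, 0.2868, 0.2229]
t=5: π = [0.2781, 0.2128, 0.2872, 0.2219]
t=6: π = [0.2776, 0.2130, 0.2870, 0.2224]

π = [0.2776, 0.2130, 0.2870, 0.2224]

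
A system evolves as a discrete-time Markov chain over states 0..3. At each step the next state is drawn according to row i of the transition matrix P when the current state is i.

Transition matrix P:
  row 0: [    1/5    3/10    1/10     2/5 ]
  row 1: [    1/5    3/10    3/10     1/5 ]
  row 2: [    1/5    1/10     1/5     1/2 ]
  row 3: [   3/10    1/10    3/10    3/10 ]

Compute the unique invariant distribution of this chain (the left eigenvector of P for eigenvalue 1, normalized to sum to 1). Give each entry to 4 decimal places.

Balance equations π_j = Σ_i π_i·P[i][j]:
  π_0 = 1/5·π_0 + 1/5·π_1 + 1/5·π_2 + 3/10·π_3
  π_1 = 3/10·π_0 + 3/10·π_1 + 1/10·π_2 + 1/10·π_3
  π_2 = 1/10·π_0 + 3/10·π_1 + 1/5·π_2 + 3/10·π_3
  normalize: π_0 + π_1 + π_2 + π_3 = 1
Solving the linear system gives exactly π = [229/974, 179/974, 112/487, 171/487].

π = [0.2351, 0.1838, 0.2300, 0.3511]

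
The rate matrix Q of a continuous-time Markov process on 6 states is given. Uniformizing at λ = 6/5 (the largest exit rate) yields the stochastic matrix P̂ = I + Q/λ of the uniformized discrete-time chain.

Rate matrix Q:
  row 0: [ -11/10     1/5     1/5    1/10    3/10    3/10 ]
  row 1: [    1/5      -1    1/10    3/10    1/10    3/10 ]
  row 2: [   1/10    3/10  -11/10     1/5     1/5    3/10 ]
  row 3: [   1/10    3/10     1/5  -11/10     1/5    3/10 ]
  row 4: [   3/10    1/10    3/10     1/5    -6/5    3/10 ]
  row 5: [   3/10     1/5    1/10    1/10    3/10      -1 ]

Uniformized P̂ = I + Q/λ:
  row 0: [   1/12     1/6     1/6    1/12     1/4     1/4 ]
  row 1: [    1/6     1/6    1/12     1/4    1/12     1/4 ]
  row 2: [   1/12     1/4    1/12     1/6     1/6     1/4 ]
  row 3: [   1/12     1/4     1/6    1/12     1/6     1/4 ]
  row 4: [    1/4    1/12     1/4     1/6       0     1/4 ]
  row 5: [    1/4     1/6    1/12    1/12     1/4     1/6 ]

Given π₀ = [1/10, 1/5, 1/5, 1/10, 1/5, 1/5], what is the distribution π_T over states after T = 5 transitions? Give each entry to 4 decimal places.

t=0: π = [0.1000, 0.2000, 0.2000, 0.1000, 0.2000, 0.2000]
t=1: π = [0.1667, 0.1750, 0.1333, 0.1500, 0.1417, 0.2333]
t=2: π = [0.1604, 0.1785, 0.1333, 0.1354, 0.1618, 0.2306]
t=3: π = [0.1636, 0.1756, 0.1350, 0.1377, 0.1574, 0.2308]
t=4: π = [0.1627, 0.1763, 0.1347, 0.1370, 0.1587, 0.2308]
t=5: π = [0.1629, 0.1761, 0.1347, 0.1372, 0.1583, 0.2308]

π = [0.1629, 0.1761, 0.1347, 0.1372, 0.1583, 0.2308]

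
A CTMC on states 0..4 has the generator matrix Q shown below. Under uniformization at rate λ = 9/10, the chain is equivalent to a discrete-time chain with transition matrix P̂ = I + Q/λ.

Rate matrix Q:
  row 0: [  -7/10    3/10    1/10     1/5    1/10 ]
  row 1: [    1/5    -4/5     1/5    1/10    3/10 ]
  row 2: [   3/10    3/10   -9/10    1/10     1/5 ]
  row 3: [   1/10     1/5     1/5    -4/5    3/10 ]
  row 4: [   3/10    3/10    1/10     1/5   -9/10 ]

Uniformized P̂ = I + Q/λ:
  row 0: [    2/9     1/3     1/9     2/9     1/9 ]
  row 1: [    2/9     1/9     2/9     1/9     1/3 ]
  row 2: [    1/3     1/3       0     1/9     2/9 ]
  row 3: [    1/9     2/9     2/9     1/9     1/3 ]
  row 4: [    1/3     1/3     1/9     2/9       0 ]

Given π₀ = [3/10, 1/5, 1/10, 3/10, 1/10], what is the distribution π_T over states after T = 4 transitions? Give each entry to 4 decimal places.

π = [0.2422, 0.2582, 0.1418, 0.1600, 0.1979]

t=0: π = [0.3000, 0.2000, 0.1000, 0.3000, 0.1000]
t=1: π = [0.2111, 0.2556, 0.1556, 0.1556, 0.2222]
t=2: π = [0.2469, 0.2593, 0.1395, 0.1593, 0.1951]
t=3: π = [0.2417, 0.2580, 0.1421, 0.1602, 0.1979]
t=4: π = [0.2422, 0.2582, 0.1418, 0.1600, 0.1979]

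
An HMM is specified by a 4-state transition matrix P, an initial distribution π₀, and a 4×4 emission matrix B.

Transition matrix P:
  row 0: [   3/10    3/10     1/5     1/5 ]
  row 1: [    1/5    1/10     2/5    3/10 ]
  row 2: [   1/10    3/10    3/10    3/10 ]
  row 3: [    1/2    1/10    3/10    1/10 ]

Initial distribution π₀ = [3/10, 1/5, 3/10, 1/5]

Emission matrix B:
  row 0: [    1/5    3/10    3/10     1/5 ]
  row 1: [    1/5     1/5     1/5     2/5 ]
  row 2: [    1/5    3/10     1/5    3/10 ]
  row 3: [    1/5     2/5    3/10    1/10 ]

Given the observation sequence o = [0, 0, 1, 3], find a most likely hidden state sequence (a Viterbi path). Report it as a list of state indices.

t=0: δ = [6.000e-02, 4.000e-02, 6.000e-02, 4.000e-02]  (obs o_0=0)
t=1: δ = [4.000e-03, 3.600e-03, 3.600e-03, 3.600e-03]  ψ = [3, 0, 2, 2]  (obs o_1=0)
t=2: δ = [5.400e-04, 2.400e-04, 4.320e-04, 4.320e-04]  ψ = [3, 0, 1, 1]  (obs o_2=1)
t=3: δ = [4.320e-05, 6.480e-05, 3.888e-05, 1.296e-05]  ψ = [3, 0, 2, 2]  (obs o_3=3)
backtrack: best end state = 1; path = [2, 3, 0, 1]

path = [2, 3, 0, 1]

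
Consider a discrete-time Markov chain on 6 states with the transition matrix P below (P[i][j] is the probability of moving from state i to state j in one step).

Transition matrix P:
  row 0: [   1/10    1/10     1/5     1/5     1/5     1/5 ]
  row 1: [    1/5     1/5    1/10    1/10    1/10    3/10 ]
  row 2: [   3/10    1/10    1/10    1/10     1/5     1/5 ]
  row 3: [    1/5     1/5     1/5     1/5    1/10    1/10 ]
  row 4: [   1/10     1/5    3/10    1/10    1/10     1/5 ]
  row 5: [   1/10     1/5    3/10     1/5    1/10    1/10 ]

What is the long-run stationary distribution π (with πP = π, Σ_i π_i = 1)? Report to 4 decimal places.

Balance equations π_j = Σ_i π_i·P[i][j]:
  π_0 = 1/10·π_0 + 1/5·π_1 + 3/10·π_2 + 1/5·π_3 + 1/10·π_4 + 1/10·π_5
  π_1 = 1/10·π_0 + 1/5·π_1 + 1/10·π_2 + 1/5·π_3 + 1/5·π_4 + 1/5·π_5
  π_2 = 1/5·π_0 + 1/10·π_1 + 1/10·π_2 + 1/5·π_3 + 3/10·π_4 + 3/10·π_5
  π_3 = 1/5·π_0 + 1/10·π_1 + 1/10·π_2 + 1/5·π_3 + 1/10·π_4 + 1/5·π_5
  π_4 = 1/5·π_0 + 1/10·π_1 + 1/5·π_2 + 1/10·π_3 + 1/10·π_4 + 1/10·π_5
  normalize: π_0 + π_1 + π_2 + π_3 + π_4 + π_5 = 1
Solving the linear system gives exactly π = [2267/13290, 19537/119610, 23447/119610, 17989/119610, 8173/59805, 1216/6645].

π = [0.1706, 0.1633, 0.1960, 0.1504, 0.1367, 0.1830]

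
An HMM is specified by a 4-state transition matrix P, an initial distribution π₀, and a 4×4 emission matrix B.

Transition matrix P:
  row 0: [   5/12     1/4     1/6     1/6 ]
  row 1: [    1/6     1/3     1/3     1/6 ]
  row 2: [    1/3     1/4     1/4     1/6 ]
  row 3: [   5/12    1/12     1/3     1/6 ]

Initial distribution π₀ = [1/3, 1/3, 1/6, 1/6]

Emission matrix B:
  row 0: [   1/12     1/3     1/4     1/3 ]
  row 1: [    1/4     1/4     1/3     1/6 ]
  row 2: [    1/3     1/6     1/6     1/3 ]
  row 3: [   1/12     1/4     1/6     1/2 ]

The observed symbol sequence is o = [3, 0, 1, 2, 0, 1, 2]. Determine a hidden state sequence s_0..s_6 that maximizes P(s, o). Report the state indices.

t=0: δ = [1.111e-01, 5.556e-02, 5.556e-02, 8.333e-02]  (obs o_0=3)
t=1: δ = [3.858e-03, 6.944e-03, 9.259e-03, 1.543e-03]  ψ = [0, 0, 3, 0]  (obs o_1=0)
t=2: δ = [1.029e-03, 5.787e-04, 3.858e-04, 3.858e-04]  ψ = [2, 1, 1, 2]  (obs o_2=1)
t=3: δ = [1.072e-04, 8.573e-05, 3.215e-05, 2.858e-05]  ψ = [0, 0, 1, 0]  (obs o_3=2)
t=4: δ = [3.721e-06, 7.144e-06, 9.526e-06, 1.488e-06]  ψ = [0, 1, 1, 0]  (obs o_4=0)
t=5: δ = [1.058e-06, 5.954e-07, 3.969e-07, 3.969e-07]  ψ = [2, 1, 1, 2]  (obs o_5=1)
t=6: δ = [1.103e-07, 8.820e-08, 3.308e-08, 2.940e-08]  ψ = [0, 0, 1, 0]  (obs o_6=2)
backtrack: best end state = 0; path = [3, 2, 0, 1, 2, 0, 0]

path = [3, 2, 0, 1, 2, 0, 0]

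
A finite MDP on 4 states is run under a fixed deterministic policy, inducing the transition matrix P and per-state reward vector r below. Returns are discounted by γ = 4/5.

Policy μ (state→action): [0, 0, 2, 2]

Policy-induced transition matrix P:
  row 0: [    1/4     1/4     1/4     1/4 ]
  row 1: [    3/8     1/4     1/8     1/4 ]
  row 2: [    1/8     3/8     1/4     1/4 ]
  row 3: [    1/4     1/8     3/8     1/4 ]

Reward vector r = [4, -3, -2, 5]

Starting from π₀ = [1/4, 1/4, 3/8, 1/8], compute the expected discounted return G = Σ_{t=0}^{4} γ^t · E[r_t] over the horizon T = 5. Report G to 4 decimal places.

t=0: π = [0.2500, 0.2500, 0.3750, 0.1250], E[r] = 0.1250, γ^t·E[r] = 0.125000, running G = 0.125000
t=1: π = [0.2344, 0.2813, 0.2344, 0.2500], E[r] = 0.8750, γ^t·E[r] = 0.700000, running G = 0.825000
t=2: π = [0.2559, 0.2480, 0.2461, 0.2500], E[r] = 1.0371, γ^t·E[r] = 0.663750, running G = 1.488750
t=3: π = [0.2502, 0.2495, 0.2502, 0.2500], E[r] = 1.0020, γ^t·E[r] = 0.513000, running G = 2.001750
t=4: π = [0.2499, 0.2500, 0.2501, 0.2500], E[r] = 0.9994, γ^t·E[r] = 0.409363, running G = 2.411113

G = 2.4111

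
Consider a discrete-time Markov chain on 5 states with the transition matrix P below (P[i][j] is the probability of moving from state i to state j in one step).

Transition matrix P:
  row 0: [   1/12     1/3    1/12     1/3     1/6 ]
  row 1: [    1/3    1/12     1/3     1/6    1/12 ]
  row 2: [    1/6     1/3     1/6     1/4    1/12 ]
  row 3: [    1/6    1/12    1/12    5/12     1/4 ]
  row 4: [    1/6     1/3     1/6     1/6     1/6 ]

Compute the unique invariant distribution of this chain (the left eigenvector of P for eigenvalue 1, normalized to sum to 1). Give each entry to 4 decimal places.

Balance equations π_j = Σ_i π_i·P[i][j]:
  π_0 = 1/12·π_0 + 1/3·π_1 + 1/6·π_2 + 1/6·π_3 + 1/6·π_4
  π_1 = 1/3·π_0 + 1/12·π_1 + 1/3·π_2 + 1/12·π_3 + 1/3·π_4
  π_2 = 1/12·π_0 + 1/3·π_1 + 1/6·π_2 + 1/12·π_3 + 1/6·π_4
  π_3 = 1/3·π_0 + 1/6·π_1 + 1/4·π_2 + 5/12·π_3 + 1/6·π_4
  normalize: π_0 + π_1 + π_2 + π_3 + π_4 = 1
Solving the linear system gives exactly π = [3998/21471, 4516/21471, 3494/21471, 2016/7157, 3415/21471].

π = [0.1862, 0.2103, 0.1627, 0.2817, 0.1591]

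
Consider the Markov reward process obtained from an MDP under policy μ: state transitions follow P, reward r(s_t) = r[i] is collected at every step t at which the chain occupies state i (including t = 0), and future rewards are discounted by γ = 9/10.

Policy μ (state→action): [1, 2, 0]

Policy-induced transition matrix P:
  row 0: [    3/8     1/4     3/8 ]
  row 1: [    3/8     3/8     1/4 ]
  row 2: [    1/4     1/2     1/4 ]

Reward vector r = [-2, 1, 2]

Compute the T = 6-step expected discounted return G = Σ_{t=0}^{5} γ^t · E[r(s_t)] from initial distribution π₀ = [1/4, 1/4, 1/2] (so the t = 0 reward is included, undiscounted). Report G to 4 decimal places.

G = 1.8241

t=0: π = [0.2500, 0.2500, 0.5000], E[r] = 0.7500, γ^t·E[r] = 0.750000, running G = 0.750000
t=1: π = [0.3125, 0.4063, 0.2813], E[r] = 0.3438, γ^t·E[r] = 0.309375, running G = 1.059375
t=2: π = [0.3398, 0.3711, 0.2891], E[r] = 0.2695, γ^t·E[r] = 0.218320, running G = 1.277695
t=3: π = [0.3389, 0.3687, 0.2925], E[r] = 0.2759, γ^t·E[r] = 0.201116, running G = 1.478811
t=4: π = [0.3384, 0.3692, 0.2924], E[r] = 0.2770, γ^t·E[r] = 0.181765, running G = 1.660576
t=5: π = [0.3385, 0.3692, 0.2923], E[r] = 0.2769, γ^t·E[r] = 0.163530, running G = 1.824106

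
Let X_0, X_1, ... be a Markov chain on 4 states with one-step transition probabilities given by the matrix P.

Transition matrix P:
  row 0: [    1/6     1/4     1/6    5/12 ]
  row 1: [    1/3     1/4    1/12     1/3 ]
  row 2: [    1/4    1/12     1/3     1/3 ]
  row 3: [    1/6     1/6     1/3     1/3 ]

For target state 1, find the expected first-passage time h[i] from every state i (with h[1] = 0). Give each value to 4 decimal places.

h = [5.7391, 0.0000, 6.8261, 6.3478]

First-step conditioning: h[1] = 0; for i ≠ 1, h[i] = 1 + Σ_k P[i][k]·h[k].
  h[0] = 1 + 1/6·h[0] + 1/6·h[2] + 5/12·h[3]
  h[2] = 1 + 1/4·h[0] + 1/3·h[2] + 1/3·h[3]
  h[3] = 1 + 1/6·h[0] + 1/3·h[2] + 1/3·h[3]
Solving the 3×3 linear system over states ≠ 1 gives exactly h = [132/23, 0, 157/23, 146/23] (h[1] = 0 is the target).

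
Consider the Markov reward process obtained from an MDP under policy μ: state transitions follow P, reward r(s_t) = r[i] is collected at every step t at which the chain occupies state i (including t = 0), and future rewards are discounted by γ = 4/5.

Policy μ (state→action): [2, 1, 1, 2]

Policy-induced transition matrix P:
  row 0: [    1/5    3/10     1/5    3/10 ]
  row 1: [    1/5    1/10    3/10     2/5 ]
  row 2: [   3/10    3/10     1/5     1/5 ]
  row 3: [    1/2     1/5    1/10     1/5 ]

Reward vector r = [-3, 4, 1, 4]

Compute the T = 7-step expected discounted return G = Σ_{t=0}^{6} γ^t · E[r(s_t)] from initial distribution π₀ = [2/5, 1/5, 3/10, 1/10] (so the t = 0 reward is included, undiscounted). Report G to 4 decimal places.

t=0: π = [0.4000, 0.2000, 0.3000, 0.1000], E[r] = 0.3000, γ^t·E[r] = 0.300000, running G = 0.300000
t=1: π = [0.2600, 0.2500, 0.2100, 0.2800], E[r] = 1.5500, γ^t·E[r] = 1.240000, running G = 1.540000
t=2: π = [0.3050, 0.2220, 0.1970, 0.2760], E[r] = 1.2740, γ^t·E[r] = 0.815360, running G = 2.355360
t=3: π = [0.3025, 0.2280, 0.1946, 0.2749], E[r] = 1.2987, γ^t·E[r] = 0.664934, running G = 3.020294
t=4: π = [0.3019, 0.2269, 0.1953, 0.2759], E[r] = 1.3006, γ^t·E[r] = 0.532709, running G = 3.553004
t=5: π = [0.3023, 0.2270, 0.1951, 0.2756], E[r] = 1.2987, γ^t·E[r] = 0.425551, running G = 3.978555
t=6: π = [0.3022, 0.2270, 0.1951, 0.2756], E[r] = 1.2993, γ^t·E[r] = 0.340599, running G = 4.319154

G = 4.3192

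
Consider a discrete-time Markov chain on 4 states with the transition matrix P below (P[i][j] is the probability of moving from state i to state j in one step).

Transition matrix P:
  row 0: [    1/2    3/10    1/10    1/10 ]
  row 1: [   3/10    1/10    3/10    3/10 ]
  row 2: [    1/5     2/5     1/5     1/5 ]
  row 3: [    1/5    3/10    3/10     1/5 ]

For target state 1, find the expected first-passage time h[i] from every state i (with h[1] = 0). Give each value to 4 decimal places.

First-step conditioning: h[1] = 0; for i ≠ 1, h[i] = 1 + Σ_k P[i][k]·h[k].
  h[0] = 1 + 1/2·h[0] + 1/10·h[2] + 1/10·h[3]
  h[2] = 1 + 1/5·h[0] + 1/5·h[2] + 1/5·h[3]
  h[3] = 1 + 1/5·h[0] + 3/10·h[2] + 1/5·h[3]
Solving the 3×3 linear system over states ≠ 1 gives exactly h = [395/124, 0, 175/62, 385/124] (h[1] = 0 is the target).

h = [3.1855, 0.0000, 2.8226, 3.1048]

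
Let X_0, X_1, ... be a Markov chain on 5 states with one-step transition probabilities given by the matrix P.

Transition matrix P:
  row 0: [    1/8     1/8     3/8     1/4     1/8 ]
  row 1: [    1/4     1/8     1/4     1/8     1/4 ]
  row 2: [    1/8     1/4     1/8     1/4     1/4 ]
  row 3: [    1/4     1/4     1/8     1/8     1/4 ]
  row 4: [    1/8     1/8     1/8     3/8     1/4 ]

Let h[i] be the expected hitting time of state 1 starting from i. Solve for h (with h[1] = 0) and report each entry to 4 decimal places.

h = [5.4995, 0.0000, 4.9581, 5.0183, 5.5854]

First-step conditioning: h[1] = 0; for i ≠ 1, h[i] = 1 + Σ_k P[i][k]·h[k].
  h[0] = 1 + 1/8·h[0] + 3/8·h[2] + 1/4·h[3] + 1/8·h[4]
  h[2] = 1 + 1/8·h[0] + 1/8·h[2] + 1/4·h[3] + 1/4·h[4]
  h[3] = 1 + 1/4·h[0] + 1/8·h[2] + 1/8·h[3] + 1/4·h[4]
  h[4] = 1 + 1/8·h[0] + 1/8·h[2] + 3/8·h[3] + 1/4·h[4]
Solving the 4×4 linear system over states ≠ 1 gives exactly h = [5120/931, 0, 4616/931, 4672/931, 5200/931] (h[1] = 0 is the target).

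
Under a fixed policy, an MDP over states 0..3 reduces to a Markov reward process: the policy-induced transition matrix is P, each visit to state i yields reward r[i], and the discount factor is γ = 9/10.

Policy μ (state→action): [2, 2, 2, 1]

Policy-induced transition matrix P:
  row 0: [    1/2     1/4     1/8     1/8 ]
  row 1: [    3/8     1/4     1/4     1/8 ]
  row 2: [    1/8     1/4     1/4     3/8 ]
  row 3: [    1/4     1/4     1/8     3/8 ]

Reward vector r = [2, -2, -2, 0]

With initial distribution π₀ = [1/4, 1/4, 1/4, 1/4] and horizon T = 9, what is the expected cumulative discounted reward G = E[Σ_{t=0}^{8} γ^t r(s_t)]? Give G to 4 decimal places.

G = -1.4511

t=0: π = [0.2500, 0.2500, 0.2500, 0.2500], E[r] = -0.5000, γ^t·E[r] = -0.500000, running G = -0.500000
t=1: π = [0.3125, 0.2500, 0.1875, 0.2500], E[r] = -0.2500, γ^t·E[r] = -0.225000, running G = -0.725000
t=2: π = [0.3359, 0.2500, 0.1797, 0.2344], E[r] = -0.1875, γ^t·E[r] = -0.151875, running G = -0.876875
t=3: π = [0.3428, 0.2500, 0.1787, 0.2285], E[r] = -0.1719, γ^t·E[r] = -0.125297, running G = -1.002172
t=4: π = [0.3446, 0.2500, 0.1786, 0.2268], E[r] = -0.1680, γ^t·E[r] = -0.110204, running G = -1.112376
t=5: π = [0.3451, 0.2500, 0.1786, 0.2263], E[r] = -0.1670, γ^t·E[r] = -0.098607, running G = -1.210983
t=6: π = [0.3452, 0.2500, 0.1786, 0.2262], E[r] = -0.1667, γ^t·E[r] = -0.088617, running G = -1.299600
t=7: π = [0.3452, 0.2500, 0.1786, 0.2262], E[r] = -0.1667, γ^t·E[r] = -0.079726, running G = -1.379326
t=8: π = [0.3452, 0.2500, 0.1786, 0.2262], E[r] = -0.1667, γ^t·E[r] = -0.071747, running G = -1.451073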